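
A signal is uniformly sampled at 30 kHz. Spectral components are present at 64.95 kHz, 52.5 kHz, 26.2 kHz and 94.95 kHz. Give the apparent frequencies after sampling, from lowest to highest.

fs/2 = 15 kHz.
64.95 kHz mod fs = 4.95 kHz.
4.95 kHz ≤ fs/2 = 15 kHz, appears at 4.95 kHz.
52.5 kHz mod fs = 22.5 kHz.
22.5 kHz > fs/2 = 15 kHz, folds to fs − 22.5 kHz = 7.5 kHz.
26.2 kHz > fs/2 = 15 kHz, folds to fs − 26.2 kHz = 3.8 kHz.
94.95 kHz mod fs = 4.95 kHz.
4.95 kHz ≤ fs/2 = 15 kHz, appears at 4.95 kHz.
Distinct values: {3.8 kHz, 4.95 kHz, 7.5 kHz}.

3.8 kHz, 4.95 kHz, 7.5 kHz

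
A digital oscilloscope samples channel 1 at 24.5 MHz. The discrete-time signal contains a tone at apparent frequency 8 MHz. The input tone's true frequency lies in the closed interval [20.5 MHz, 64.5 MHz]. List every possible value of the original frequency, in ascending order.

Frequencies that alias to 8 MHz are k·fs ± 8 MHz for integer k ≥ 0.
k=0: 8 MHz.
k=1: 16.5 MHz, 32.5 MHz.
k=2: 41 MHz, 57 MHz.
k=3: 65.5 MHz, 81.5 MHz.
Within [20.5 MHz, 64.5 MHz]: 32.5 MHz, 41 MHz, 57 MHz.

32.5 MHz, 41 MHz, 57 MHz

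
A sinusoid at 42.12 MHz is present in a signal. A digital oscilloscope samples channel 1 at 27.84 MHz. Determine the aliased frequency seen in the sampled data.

42.12 MHz mod fs = 14.28 MHz.
14.28 MHz > fs/2 = 13.92 MHz, folds to fs − 14.28 MHz = 13.56 MHz.

13.56 MHz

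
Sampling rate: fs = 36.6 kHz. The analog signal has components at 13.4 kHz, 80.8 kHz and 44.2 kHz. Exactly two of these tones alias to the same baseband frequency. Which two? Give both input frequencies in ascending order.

fs/2 = 18.3 kHz.
13.4 kHz ≤ fs/2 = 18.3 kHz, passes unchanged.
80.8 kHz mod fs = 7.6 kHz.
7.6 kHz ≤ fs/2 = 18.3 kHz, appears at 7.6 kHz.
44.2 kHz mod fs = 7.6 kHz.
7.6 kHz ≤ fs/2 = 18.3 kHz, appears at 7.6 kHz.
44.2 kHz and 80.8 kHz both map to 7.6 kHz.

44.2 kHz, 80.8 kHz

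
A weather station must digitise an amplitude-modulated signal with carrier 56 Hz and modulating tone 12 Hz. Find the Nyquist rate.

136 Hz

AM sidebands sit at fc ± fm = 44 Hz and 68 Hz.
Highest-frequency component: 68 Hz.
Nyquist rate = 2 × 68 Hz = 136 Hz.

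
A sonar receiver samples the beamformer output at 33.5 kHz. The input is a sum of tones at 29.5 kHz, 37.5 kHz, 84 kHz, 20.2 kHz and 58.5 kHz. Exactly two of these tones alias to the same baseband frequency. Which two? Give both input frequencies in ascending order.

29.5 kHz, 37.5 kHz

fs/2 = 16.75 kHz.
29.5 kHz > fs/2 = 16.75 kHz, folds to fs − 29.5 kHz = 4 kHz.
37.5 kHz mod fs = 4 kHz.
4 kHz ≤ fs/2 = 16.75 kHz, appears at 4 kHz.
84 kHz mod fs = 17 kHz.
17 kHz > fs/2 = 16.75 kHz, folds to fs − 17 kHz = 16.5 kHz.
20.2 kHz > fs/2 = 16.75 kHz, folds to fs − 20.2 kHz = 13.3 kHz.
58.5 kHz mod fs = 25 kHz.
25 kHz > fs/2 = 16.75 kHz, folds to fs − 25 kHz = 8.5 kHz.
29.5 kHz and 37.5 kHz both map to 4 kHz.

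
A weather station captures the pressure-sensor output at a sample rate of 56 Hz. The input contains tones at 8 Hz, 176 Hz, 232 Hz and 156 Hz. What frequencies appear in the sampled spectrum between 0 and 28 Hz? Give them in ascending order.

fs/2 = 28 Hz.
8 Hz ≤ fs/2 = 28 Hz, passes unchanged.
176 Hz mod fs = 8 Hz.
8 Hz ≤ fs/2 = 28 Hz, appears at 8 Hz.
232 Hz mod fs = 8 Hz.
8 Hz ≤ fs/2 = 28 Hz, appears at 8 Hz.
156 Hz mod fs = 44 Hz.
44 Hz > fs/2 = 28 Hz, folds to fs − 44 Hz = 12 Hz.
Distinct values: {8 Hz, 12 Hz}.

8 Hz, 12 Hz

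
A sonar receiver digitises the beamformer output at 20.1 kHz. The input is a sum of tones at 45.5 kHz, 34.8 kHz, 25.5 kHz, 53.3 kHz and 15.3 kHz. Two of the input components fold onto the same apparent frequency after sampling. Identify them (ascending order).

fs/2 = 10.05 kHz.
45.5 kHz mod fs = 5.3 kHz.
5.3 kHz ≤ fs/2 = 10.05 kHz, appears at 5.3 kHz.
34.8 kHz mod fs = 14.7 kHz.
14.7 kHz > fs/2 = 10.05 kHz, folds to fs − 14.7 kHz = 5.4 kHz.
25.5 kHz mod fs = 5.4 kHz.
5.4 kHz ≤ fs/2 = 10.05 kHz, appears at 5.4 kHz.
53.3 kHz mod fs = 13.1 kHz.
13.1 kHz > fs/2 = 10.05 kHz, folds to fs − 13.1 kHz = 7 kHz.
15.3 kHz > fs/2 = 10.05 kHz, folds to fs − 15.3 kHz = 4.8 kHz.
25.5 kHz and 34.8 kHz both map to 5.4 kHz.

25.5 kHz, 34.8 kHz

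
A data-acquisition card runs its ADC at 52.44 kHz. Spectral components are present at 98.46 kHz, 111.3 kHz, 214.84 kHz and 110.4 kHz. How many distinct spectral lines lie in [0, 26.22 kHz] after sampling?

3

fs/2 = 26.22 kHz.
98.46 kHz mod fs = 46.02 kHz.
46.02 kHz > fs/2 = 26.22 kHz, folds to fs − 46.02 kHz = 6.42 kHz.
111.3 kHz mod fs = 6.42 kHz.
6.42 kHz ≤ fs/2 = 26.22 kHz, appears at 6.42 kHz.
214.84 kHz mod fs = 5.08 kHz.
5.08 kHz ≤ fs/2 = 26.22 kHz, appears at 5.08 kHz.
110.4 kHz mod fs = 5.52 kHz.
5.52 kHz ≤ fs/2 = 26.22 kHz, appears at 5.52 kHz.
Distinct values: {5.08 kHz, 5.52 kHz, 6.42 kHz} → 3.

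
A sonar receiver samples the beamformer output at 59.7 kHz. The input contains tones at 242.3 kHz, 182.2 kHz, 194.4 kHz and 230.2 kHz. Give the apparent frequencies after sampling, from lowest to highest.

3.1 kHz, 3.5 kHz, 8.6 kHz, 15.3 kHz

fs/2 = 29.85 kHz.
242.3 kHz mod fs = 3.5 kHz.
3.5 kHz ≤ fs/2 = 29.85 kHz, appears at 3.5 kHz.
182.2 kHz mod fs = 3.1 kHz.
3.1 kHz ≤ fs/2 = 29.85 kHz, appears at 3.1 kHz.
194.4 kHz mod fs = 15.3 kHz.
15.3 kHz ≤ fs/2 = 29.85 kHz, appears at 15.3 kHz.
230.2 kHz mod fs = 51.1 kHz.
51.1 kHz > fs/2 = 29.85 kHz, folds to fs − 51.1 kHz = 8.6 kHz.
Distinct values: {3.1 kHz, 3.5 kHz, 8.6 kHz, 15.3 kHz}.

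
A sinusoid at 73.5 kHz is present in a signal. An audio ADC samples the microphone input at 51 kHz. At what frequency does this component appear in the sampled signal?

22.5 kHz

73.5 kHz mod fs = 22.5 kHz.
22.5 kHz ≤ fs/2 = 25.5 kHz, appears at 22.5 kHz.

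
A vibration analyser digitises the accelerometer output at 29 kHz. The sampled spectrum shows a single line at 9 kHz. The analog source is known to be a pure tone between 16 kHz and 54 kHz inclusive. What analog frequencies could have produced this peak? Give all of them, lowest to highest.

Frequencies that alias to 9 kHz are k·fs ± 9 kHz for integer k ≥ 0.
k=0: 9 kHz.
k=1: 20 kHz, 38 kHz.
k=2: 49 kHz, 67 kHz.
k=3: 78 kHz, 96 kHz.
Within [16 kHz, 54 kHz]: 20 kHz, 38 kHz, 49 kHz.

20 kHz, 38 kHz, 49 kHz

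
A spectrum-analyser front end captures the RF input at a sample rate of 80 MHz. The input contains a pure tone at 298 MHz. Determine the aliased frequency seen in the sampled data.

22 MHz

298 MHz mod fs = 58 MHz.
58 MHz > fs/2 = 40 MHz, folds to fs − 58 MHz = 22 MHz.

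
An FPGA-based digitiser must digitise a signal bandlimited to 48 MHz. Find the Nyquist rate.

Nyquist rate = 2 × 48 MHz = 96 MHz.

96 MHz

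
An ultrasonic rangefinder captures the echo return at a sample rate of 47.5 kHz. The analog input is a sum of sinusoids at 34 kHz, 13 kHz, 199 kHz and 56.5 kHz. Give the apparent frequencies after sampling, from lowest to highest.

9 kHz, 13 kHz, 13.5 kHz

fs/2 = 23.75 kHz.
34 kHz > fs/2 = 23.75 kHz, folds to fs − 34 kHz = 13.5 kHz.
13 kHz ≤ fs/2 = 23.75 kHz, passes unchanged.
199 kHz mod fs = 9 kHz.
9 kHz ≤ fs/2 = 23.75 kHz, appears at 9 kHz.
56.5 kHz mod fs = 9 kHz.
9 kHz ≤ fs/2 = 23.75 kHz, appears at 9 kHz.
Distinct values: {9 kHz, 13 kHz, 13.5 kHz}.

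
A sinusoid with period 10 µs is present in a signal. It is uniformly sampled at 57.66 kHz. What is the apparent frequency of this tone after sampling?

15.32 kHz

T = 10 µs → f = 1/T = 100 kHz.
100 kHz mod fs = 42.34 kHz.
42.34 kHz > fs/2 = 28.83 kHz, folds to fs − 42.34 kHz = 15.32 kHz.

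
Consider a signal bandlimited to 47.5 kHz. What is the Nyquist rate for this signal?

Nyquist rate = 2 × 47.5 kHz = 95 kHz.

95 kHz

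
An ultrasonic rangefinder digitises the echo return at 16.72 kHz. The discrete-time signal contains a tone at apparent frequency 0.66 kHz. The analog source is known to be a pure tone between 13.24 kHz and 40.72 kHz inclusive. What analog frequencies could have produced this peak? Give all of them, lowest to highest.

16.06 kHz, 17.38 kHz, 32.78 kHz, 34.1 kHz

Frequencies that alias to 0.66 kHz are k·fs ± 0.66 kHz for integer k ≥ 0.
k=0: 0.66 kHz.
k=1: 16.06 kHz, 17.38 kHz.
k=2: 32.78 kHz, 34.1 kHz.
k=3: 49.5 kHz, 50.82 kHz.
Within [13.24 kHz, 40.72 kHz]: 16.06 kHz, 17.38 kHz, 32.78 kHz, 34.1 kHz.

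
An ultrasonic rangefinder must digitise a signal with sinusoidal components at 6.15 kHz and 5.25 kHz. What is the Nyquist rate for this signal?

Highest-frequency component: 6.15 kHz.
Nyquist rate = 2 × 6.15 kHz = 12.3 kHz.

12.3 kHz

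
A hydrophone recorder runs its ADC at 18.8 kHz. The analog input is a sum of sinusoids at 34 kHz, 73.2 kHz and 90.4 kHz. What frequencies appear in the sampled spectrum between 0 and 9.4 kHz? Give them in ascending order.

fs/2 = 9.4 kHz.
34 kHz mod fs = 15.2 kHz.
15.2 kHz > fs/2 = 9.4 kHz, folds to fs − 15.2 kHz = 3.6 kHz.
73.2 kHz mod fs = 16.8 kHz.
16.8 kHz > fs/2 = 9.4 kHz, folds to fs − 16.8 kHz = 2 kHz.
90.4 kHz mod fs = 15.2 kHz.
15.2 kHz > fs/2 = 9.4 kHz, folds to fs − 15.2 kHz = 3.6 kHz.
Distinct values: {2 kHz, 3.6 kHz}.

2 kHz, 3.6 kHz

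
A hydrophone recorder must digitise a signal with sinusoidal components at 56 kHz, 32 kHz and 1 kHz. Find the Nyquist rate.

Highest-frequency component: 56 kHz.
Nyquist rate = 2 × 56 kHz = 112 kHz.

112 kHz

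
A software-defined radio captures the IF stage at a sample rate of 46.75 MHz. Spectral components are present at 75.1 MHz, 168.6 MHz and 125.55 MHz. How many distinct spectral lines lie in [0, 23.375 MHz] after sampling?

2

fs/2 = 23.375 MHz.
75.1 MHz mod fs = 28.35 MHz.
28.35 MHz > fs/2 = 23.375 MHz, folds to fs − 28.35 MHz = 18.4 MHz.
168.6 MHz mod fs = 28.35 MHz.
28.35 MHz > fs/2 = 23.375 MHz, folds to fs − 28.35 MHz = 18.4 MHz.
125.55 MHz mod fs = 32.05 MHz.
32.05 MHz > fs/2 = 23.375 MHz, folds to fs − 32.05 MHz = 14.7 MHz.
Distinct values: {14.7 MHz, 18.4 MHz} → 2.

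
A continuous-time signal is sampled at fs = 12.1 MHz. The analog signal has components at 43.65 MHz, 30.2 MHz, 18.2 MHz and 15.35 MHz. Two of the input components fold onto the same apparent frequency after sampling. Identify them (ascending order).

fs/2 = 6.05 MHz.
43.65 MHz mod fs = 7.35 MHz.
7.35 MHz > fs/2 = 6.05 MHz, folds to fs − 7.35 MHz = 4.75 MHz.
30.2 MHz mod fs = 6 MHz.
6 MHz ≤ fs/2 = 6.05 MHz, appears at 6 MHz.
18.2 MHz mod fs = 6.1 MHz.
6.1 MHz > fs/2 = 6.05 MHz, folds to fs − 6.1 MHz = 6 MHz.
15.35 MHz mod fs = 3.25 MHz.
3.25 MHz ≤ fs/2 = 6.05 MHz, appears at 3.25 MHz.
18.2 MHz and 30.2 MHz both map to 6 MHz.

18.2 MHz, 30.2 MHz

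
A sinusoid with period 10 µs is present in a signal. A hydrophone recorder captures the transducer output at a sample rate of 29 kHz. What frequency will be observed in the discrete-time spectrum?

13 kHz

T = 10 µs → f = 1/T = 100 kHz.
100 kHz mod fs = 13 kHz.
13 kHz ≤ fs/2 = 14.5 kHz, appears at 13 kHz.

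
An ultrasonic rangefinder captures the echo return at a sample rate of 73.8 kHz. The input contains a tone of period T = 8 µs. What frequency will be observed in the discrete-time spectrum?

22.6 kHz

T = 8 µs → f = 1/T = 125 kHz.
125 kHz mod fs = 51.2 kHz.
51.2 kHz > fs/2 = 36.9 kHz, folds to fs − 51.2 kHz = 22.6 kHz.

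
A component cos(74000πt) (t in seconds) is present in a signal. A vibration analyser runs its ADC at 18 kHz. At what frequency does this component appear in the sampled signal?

1 kHz

ω = 74000π rad/s → f = ω/(2π) = 37000 Hz = 37 kHz.
37 kHz mod fs = 1 kHz.
1 kHz ≤ fs/2 = 9 kHz, appears at 1 kHz.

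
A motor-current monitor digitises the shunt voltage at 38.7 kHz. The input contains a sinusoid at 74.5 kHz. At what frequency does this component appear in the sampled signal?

74.5 kHz mod fs = 35.8 kHz.
35.8 kHz > fs/2 = 19.35 kHz, folds to fs − 35.8 kHz = 2.9 kHz.

2.9 kHz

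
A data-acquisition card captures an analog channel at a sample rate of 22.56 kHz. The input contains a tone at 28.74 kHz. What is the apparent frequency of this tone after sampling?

6.18 kHz

28.74 kHz mod fs = 6.18 kHz.
6.18 kHz ≤ fs/2 = 11.28 kHz, appears at 6.18 kHz.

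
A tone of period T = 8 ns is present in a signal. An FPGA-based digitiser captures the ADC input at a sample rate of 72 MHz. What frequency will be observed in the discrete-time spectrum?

T = 8 ns → f = 1/T = 125 MHz.
125 MHz mod fs = 53 MHz.
53 MHz > fs/2 = 36 MHz, folds to fs − 53 MHz = 19 MHz.

19 MHz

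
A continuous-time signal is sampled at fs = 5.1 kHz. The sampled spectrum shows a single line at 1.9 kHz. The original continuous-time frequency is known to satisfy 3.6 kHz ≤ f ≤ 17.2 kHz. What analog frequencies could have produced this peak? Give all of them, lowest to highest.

7 kHz, 8.3 kHz, 12.1 kHz, 13.4 kHz, 17.2 kHz

Frequencies that alias to 1.9 kHz are k·fs ± 1.9 kHz for integer k ≥ 0.
k=0: 1.9 kHz.
k=1: 3.2 kHz, 7 kHz.
k=2: 8.3 kHz, 12.1 kHz.
k=3: 13.4 kHz, 17.2 kHz.
k=4: 18.5 kHz, 22.3 kHz.
Within [3.6 kHz, 17.2 kHz]: 7 kHz, 8.3 kHz, 12.1 kHz, 13.4 kHz, 17.2 kHz.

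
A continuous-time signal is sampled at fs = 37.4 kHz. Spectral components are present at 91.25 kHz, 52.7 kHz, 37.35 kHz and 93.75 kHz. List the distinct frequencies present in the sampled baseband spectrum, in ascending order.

fs/2 = 18.7 kHz.
91.25 kHz mod fs = 16.45 kHz.
16.45 kHz ≤ fs/2 = 18.7 kHz, appears at 16.45 kHz.
52.7 kHz mod fs = 15.3 kHz.
15.3 kHz ≤ fs/2 = 18.7 kHz, appears at 15.3 kHz.
37.35 kHz > fs/2 = 18.7 kHz, folds to fs − 37.35 kHz = 0.05 kHz.
93.75 kHz mod fs = 18.95 kHz.
18.95 kHz > fs/2 = 18.7 kHz, folds to fs − 18.95 kHz = 18.45 kHz.
Distinct values: {0.05 kHz, 15.3 kHz, 16.45 kHz, 18.45 kHz}.

0.05 kHz, 15.3 kHz, 16.45 kHz, 18.45 kHz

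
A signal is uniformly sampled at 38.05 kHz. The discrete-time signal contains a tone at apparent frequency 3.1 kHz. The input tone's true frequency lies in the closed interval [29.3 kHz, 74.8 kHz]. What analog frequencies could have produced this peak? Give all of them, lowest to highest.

Frequencies that alias to 3.1 kHz are k·fs ± 3.1 kHz for integer k ≥ 0.
k=0: 3.1 kHz.
k=1: 34.95 kHz, 41.15 kHz.
k=2: 73 kHz, 79.2 kHz.
k=3: 111.05 kHz, 117.25 kHz.
Within [29.3 kHz, 74.8 kHz]: 34.95 kHz, 41.15 kHz, 73 kHz.

34.95 kHz, 41.15 kHz, 73 kHz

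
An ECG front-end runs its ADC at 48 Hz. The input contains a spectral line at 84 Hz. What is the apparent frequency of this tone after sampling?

12 Hz

84 Hz mod fs = 36 Hz.
36 Hz > fs/2 = 24 Hz, folds to fs − 36 Hz = 12 Hz.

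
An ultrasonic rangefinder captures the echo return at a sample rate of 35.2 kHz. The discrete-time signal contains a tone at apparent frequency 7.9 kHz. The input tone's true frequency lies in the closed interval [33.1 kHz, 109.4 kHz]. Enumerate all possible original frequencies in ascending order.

43.1 kHz, 62.5 kHz, 78.3 kHz, 97.7 kHz

Frequencies that alias to 7.9 kHz are k·fs ± 7.9 kHz for integer k ≥ 0.
k=0: 7.9 kHz.
k=1: 27.3 kHz, 43.1 kHz.
k=2: 62.5 kHz, 78.3 kHz.
k=3: 97.7 kHz, 113.5 kHz.
k=4: 132.9 kHz, 148.7 kHz.
Within [33.1 kHz, 109.4 kHz]: 43.1 kHz, 62.5 kHz, 78.3 kHz, 97.7 kHz.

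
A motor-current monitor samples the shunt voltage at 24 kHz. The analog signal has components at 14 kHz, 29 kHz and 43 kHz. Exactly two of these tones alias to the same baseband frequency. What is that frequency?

5 kHz

fs/2 = 12 kHz.
14 kHz > fs/2 = 12 kHz, folds to fs − 14 kHz = 10 kHz.
29 kHz mod fs = 5 kHz.
5 kHz ≤ fs/2 = 12 kHz, appears at 5 kHz.
43 kHz mod fs = 19 kHz.
19 kHz > fs/2 = 12 kHz, folds to fs − 19 kHz = 5 kHz.
29 kHz and 43 kHz both map to 5 kHz.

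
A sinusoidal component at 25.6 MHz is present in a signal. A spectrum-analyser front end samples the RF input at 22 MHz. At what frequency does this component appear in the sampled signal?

3.6 MHz

25.6 MHz mod fs = 3.6 MHz.
3.6 MHz ≤ fs/2 = 11 MHz, appears at 3.6 MHz.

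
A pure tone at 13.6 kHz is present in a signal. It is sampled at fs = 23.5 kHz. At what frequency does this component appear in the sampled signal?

13.6 kHz > fs/2 = 11.75 kHz, folds to fs − 13.6 kHz = 9.9 kHz.

9.9 kHz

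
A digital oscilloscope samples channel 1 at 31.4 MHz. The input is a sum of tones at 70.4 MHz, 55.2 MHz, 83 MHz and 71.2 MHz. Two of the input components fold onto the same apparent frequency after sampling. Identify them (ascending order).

55.2 MHz, 70.4 MHz

fs/2 = 15.7 MHz.
70.4 MHz mod fs = 7.6 MHz.
7.6 MHz ≤ fs/2 = 15.7 MHz, appears at 7.6 MHz.
55.2 MHz mod fs = 23.8 MHz.
23.8 MHz > fs/2 = 15.7 MHz, folds to fs − 23.8 MHz = 7.6 MHz.
83 MHz mod fs = 20.2 MHz.
20.2 MHz > fs/2 = 15.7 MHz, folds to fs − 20.2 MHz = 11.2 MHz.
71.2 MHz mod fs = 8.4 MHz.
8.4 MHz ≤ fs/2 = 15.7 MHz, appears at 8.4 MHz.
55.2 MHz and 70.4 MHz both map to 7.6 MHz.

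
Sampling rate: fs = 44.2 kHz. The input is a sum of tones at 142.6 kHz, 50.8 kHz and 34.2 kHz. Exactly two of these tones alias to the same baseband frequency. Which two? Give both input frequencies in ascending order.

34.2 kHz, 142.6 kHz

fs/2 = 22.1 kHz.
142.6 kHz mod fs = 10 kHz.
10 kHz ≤ fs/2 = 22.1 kHz, appears at 10 kHz.
50.8 kHz mod fs = 6.6 kHz.
6.6 kHz ≤ fs/2 = 22.1 kHz, appears at 6.6 kHz.
34.2 kHz > fs/2 = 22.1 kHz, folds to fs − 34.2 kHz = 10 kHz.
34.2 kHz and 142.6 kHz both map to 10 kHz.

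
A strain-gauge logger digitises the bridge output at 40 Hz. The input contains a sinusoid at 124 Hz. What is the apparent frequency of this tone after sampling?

124 Hz mod fs = 4 Hz.
4 Hz ≤ fs/2 = 20 Hz, appears at 4 Hz.

4 Hz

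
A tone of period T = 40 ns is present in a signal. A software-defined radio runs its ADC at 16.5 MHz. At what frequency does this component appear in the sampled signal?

8 MHz

T = 40 ns → f = 1/T = 25 MHz.
25 MHz mod fs = 8.5 MHz.
8.5 MHz > fs/2 = 8.25 MHz, folds to fs − 8.5 MHz = 8 MHz.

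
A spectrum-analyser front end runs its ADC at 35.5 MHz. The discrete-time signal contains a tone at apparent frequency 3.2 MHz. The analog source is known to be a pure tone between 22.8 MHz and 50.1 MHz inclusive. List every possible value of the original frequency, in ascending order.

32.3 MHz, 38.7 MHz

Frequencies that alias to 3.2 MHz are k·fs ± 3.2 MHz for integer k ≥ 0.
k=0: 3.2 MHz.
k=1: 32.3 MHz, 38.7 MHz.
k=2: 67.8 MHz, 74.2 MHz.
Within [22.8 MHz, 50.1 MHz]: 32.3 MHz, 38.7 MHz.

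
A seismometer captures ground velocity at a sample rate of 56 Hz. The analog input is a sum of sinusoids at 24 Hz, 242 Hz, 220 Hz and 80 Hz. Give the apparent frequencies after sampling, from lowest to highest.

4 Hz, 18 Hz, 24 Hz

fs/2 = 28 Hz.
24 Hz ≤ fs/2 = 28 Hz, passes unchanged.
242 Hz mod fs = 18 Hz.
18 Hz ≤ fs/2 = 28 Hz, appears at 18 Hz.
220 Hz mod fs = 52 Hz.
52 Hz > fs/2 = 28 Hz, folds to fs − 52 Hz = 4 Hz.
80 Hz mod fs = 24 Hz.
24 Hz ≤ fs/2 = 28 Hz, appears at 24 Hz.
Distinct values: {4 Hz, 18 Hz, 24 Hz}.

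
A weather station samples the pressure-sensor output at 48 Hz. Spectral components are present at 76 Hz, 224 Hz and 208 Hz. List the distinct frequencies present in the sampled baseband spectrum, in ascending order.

fs/2 = 24 Hz.
76 Hz mod fs = 28 Hz.
28 Hz > fs/2 = 24 Hz, folds to fs − 28 Hz = 20 Hz.
224 Hz mod fs = 32 Hz.
32 Hz > fs/2 = 24 Hz, folds to fs − 32 Hz = 16 Hz.
208 Hz mod fs = 16 Hz.
16 Hz ≤ fs/2 = 24 Hz, appears at 16 Hz.
Distinct values: {16 Hz, 20 Hz}.

16 Hz, 20 Hz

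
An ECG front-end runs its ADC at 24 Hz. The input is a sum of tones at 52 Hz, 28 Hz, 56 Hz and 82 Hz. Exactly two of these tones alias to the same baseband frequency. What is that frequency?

fs/2 = 12 Hz.
52 Hz mod fs = 4 Hz.
4 Hz ≤ fs/2 = 12 Hz, appears at 4 Hz.
28 Hz mod fs = 4 Hz.
4 Hz ≤ fs/2 = 12 Hz, appears at 4 Hz.
56 Hz mod fs = 8 Hz.
8 Hz ≤ fs/2 = 12 Hz, appears at 8 Hz.
82 Hz mod fs = 10 Hz.
10 Hz ≤ fs/2 = 12 Hz, appears at 10 Hz.
28 Hz and 52 Hz both map to 4 Hz.

4 Hz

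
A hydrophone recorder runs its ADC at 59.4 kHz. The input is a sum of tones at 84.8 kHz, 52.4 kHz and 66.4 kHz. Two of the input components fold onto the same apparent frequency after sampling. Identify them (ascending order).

fs/2 = 29.7 kHz.
84.8 kHz mod fs = 25.4 kHz.
25.4 kHz ≤ fs/2 = 29.7 kHz, appears at 25.4 kHz.
52.4 kHz > fs/2 = 29.7 kHz, folds to fs − 52.4 kHz = 7 kHz.
66.4 kHz mod fs = 7 kHz.
7 kHz ≤ fs/2 = 29.7 kHz, appears at 7 kHz.
52.4 kHz and 66.4 kHz both map to 7 kHz.

52.4 kHz, 66.4 kHz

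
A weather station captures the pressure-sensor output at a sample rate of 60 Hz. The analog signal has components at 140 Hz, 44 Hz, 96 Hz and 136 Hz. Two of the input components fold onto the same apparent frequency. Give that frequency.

fs/2 = 30 Hz.
140 Hz mod fs = 20 Hz.
20 Hz ≤ fs/2 = 30 Hz, appears at 20 Hz.
44 Hz > fs/2 = 30 Hz, folds to fs − 44 Hz = 16 Hz.
96 Hz mod fs = 36 Hz.
36 Hz > fs/2 = 30 Hz, folds to fs − 36 Hz = 24 Hz.
136 Hz mod fs = 16 Hz.
16 Hz ≤ fs/2 = 30 Hz, appears at 16 Hz.
44 Hz and 136 Hz both map to 16 Hz.

16 Hz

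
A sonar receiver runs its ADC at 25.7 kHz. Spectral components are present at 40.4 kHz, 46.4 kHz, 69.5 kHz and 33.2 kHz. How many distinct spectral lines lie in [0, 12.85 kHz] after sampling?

4

fs/2 = 12.85 kHz.
40.4 kHz mod fs = 14.7 kHz.
14.7 kHz > fs/2 = 12.85 kHz, folds to fs − 14.7 kHz = 11 kHz.
46.4 kHz mod fs = 20.7 kHz.
20.7 kHz > fs/2 = 12.85 kHz, folds to fs − 20.7 kHz = 5 kHz.
69.5 kHz mod fs = 18.1 kHz.
18.1 kHz > fs/2 = 12.85 kHz, folds to fs − 18.1 kHz = 7.6 kHz.
33.2 kHz mod fs = 7.5 kHz.
7.5 kHz ≤ fs/2 = 12.85 kHz, appears at 7.5 kHz.
Distinct values: {5 kHz, 7.5 kHz, 7.6 kHz, 11 kHz} → 4.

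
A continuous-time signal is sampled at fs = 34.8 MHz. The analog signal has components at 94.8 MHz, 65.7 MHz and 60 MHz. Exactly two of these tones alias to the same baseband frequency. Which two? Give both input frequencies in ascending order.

60 MHz, 94.8 MHz

fs/2 = 17.4 MHz.
94.8 MHz mod fs = 25.2 MHz.
25.2 MHz > fs/2 = 17.4 MHz, folds to fs − 25.2 MHz = 9.6 MHz.
65.7 MHz mod fs = 30.9 MHz.
30.9 MHz > fs/2 = 17.4 MHz, folds to fs − 30.9 MHz = 3.9 MHz.
60 MHz mod fs = 25.2 MHz.
25.2 MHz > fs/2 = 17.4 MHz, folds to fs − 25.2 MHz = 9.6 MHz.
60 MHz and 94.8 MHz both map to 9.6 MHz.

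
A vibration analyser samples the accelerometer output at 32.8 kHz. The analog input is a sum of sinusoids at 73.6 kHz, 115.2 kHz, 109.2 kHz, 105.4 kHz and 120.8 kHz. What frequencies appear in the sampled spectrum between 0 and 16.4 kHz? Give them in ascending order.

fs/2 = 16.4 kHz.
73.6 kHz mod fs = 8 kHz.
8 kHz ≤ fs/2 = 16.4 kHz, appears at 8 kHz.
115.2 kHz mod fs = 16.8 kHz.
16.8 kHz > fs/2 = 16.4 kHz, folds to fs − 16.8 kHz = 16 kHz.
109.2 kHz mod fs = 10.8 kHz.
10.8 kHz ≤ fs/2 = 16.4 kHz, appears at 10.8 kHz.
105.4 kHz mod fs = 7 kHz.
7 kHz ≤ fs/2 = 16.4 kHz, appears at 7 kHz.
120.8 kHz mod fs = 22.4 kHz.
22.4 kHz > fs/2 = 16.4 kHz, folds to fs − 22.4 kHz = 10.4 kHz.
Distinct values: {7 kHz, 8 kHz, 10.4 kHz, 10.8 kHz, 16 kHz}.

7 kHz, 8 kHz, 10.4 kHz, 10.8 kHz, 16 kHz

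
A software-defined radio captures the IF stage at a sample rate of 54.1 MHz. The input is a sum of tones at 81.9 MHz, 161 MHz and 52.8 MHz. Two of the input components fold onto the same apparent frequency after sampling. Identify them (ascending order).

fs/2 = 27.05 MHz.
81.9 MHz mod fs = 27.8 MHz.
27.8 MHz > fs/2 = 27.05 MHz, folds to fs − 27.8 MHz = 26.3 MHz.
161 MHz mod fs = 52.8 MHz.
52.8 MHz > fs/2 = 27.05 MHz, folds to fs − 52.8 MHz = 1.3 MHz.
52.8 MHz > fs/2 = 27.05 MHz, folds to fs − 52.8 MHz = 1.3 MHz.
52.8 MHz and 161 MHz both map to 1.3 MHz.

52.8 MHz, 161 MHz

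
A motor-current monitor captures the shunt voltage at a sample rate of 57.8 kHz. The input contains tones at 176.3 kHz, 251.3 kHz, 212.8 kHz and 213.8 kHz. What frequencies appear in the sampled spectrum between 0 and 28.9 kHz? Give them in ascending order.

2.9 kHz, 17.4 kHz, 18.4 kHz, 20.1 kHz

fs/2 = 28.9 kHz.
176.3 kHz mod fs = 2.9 kHz.
2.9 kHz ≤ fs/2 = 28.9 kHz, appears at 2.9 kHz.
251.3 kHz mod fs = 20.1 kHz.
20.1 kHz ≤ fs/2 = 28.9 kHz, appears at 20.1 kHz.
212.8 kHz mod fs = 39.4 kHz.
39.4 kHz > fs/2 = 28.9 kHz, folds to fs − 39.4 kHz = 18.4 kHz.
213.8 kHz mod fs = 40.4 kHz.
40.4 kHz > fs/2 = 28.9 kHz, folds to fs − 40.4 kHz = 17.4 kHz.
Distinct values: {2.9 kHz, 17.4 kHz, 18.4 kHz, 20.1 kHz}.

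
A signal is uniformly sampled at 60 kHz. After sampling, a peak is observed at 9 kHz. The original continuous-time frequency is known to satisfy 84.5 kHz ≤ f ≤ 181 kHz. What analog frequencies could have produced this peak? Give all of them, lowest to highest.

111 kHz, 129 kHz, 171 kHz

Frequencies that alias to 9 kHz are k·fs ± 9 kHz for integer k ≥ 0.
k=0: 9 kHz.
k=1: 51 kHz, 69 kHz.
k=2: 111 kHz, 129 kHz.
k=3: 171 kHz, 189 kHz.
k=4: 231 kHz, 249 kHz.
Within [84.5 kHz, 181 kHz]: 111 kHz, 129 kHz, 171 kHz.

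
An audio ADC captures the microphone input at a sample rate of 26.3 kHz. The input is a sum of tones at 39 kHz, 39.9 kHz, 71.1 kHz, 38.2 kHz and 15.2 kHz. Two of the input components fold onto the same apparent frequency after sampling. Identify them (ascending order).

fs/2 = 13.15 kHz.
39 kHz mod fs = 12.7 kHz.
12.7 kHz ≤ fs/2 = 13.15 kHz, appears at 12.7 kHz.
39.9 kHz mod fs = 13.6 kHz.
13.6 kHz > fs/2 = 13.15 kHz, folds to fs − 13.6 kHz = 12.7 kHz.
71.1 kHz mod fs = 18.5 kHz.
18.5 kHz > fs/2 = 13.15 kHz, folds to fs − 18.5 kHz = 7.8 kHz.
38.2 kHz mod fs = 11.9 kHz.
11.9 kHz ≤ fs/2 = 13.15 kHz, appears at 11.9 kHz.
15.2 kHz > fs/2 = 13.15 kHz, folds to fs − 15.2 kHz = 11.1 kHz.
39 kHz and 39.9 kHz both map to 12.7 kHz.

39 kHz, 39.9 kHz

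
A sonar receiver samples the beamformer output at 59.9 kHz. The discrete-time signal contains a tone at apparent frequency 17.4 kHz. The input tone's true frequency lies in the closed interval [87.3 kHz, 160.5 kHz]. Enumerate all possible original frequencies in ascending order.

Frequencies that alias to 17.4 kHz are k·fs ± 17.4 kHz for integer k ≥ 0.
k=0: 17.4 kHz.
k=1: 42.5 kHz, 77.3 kHz.
k=2: 102.4 kHz, 137.2 kHz.
k=3: 162.3 kHz, 197.1 kHz.
Within [87.3 kHz, 160.5 kHz]: 102.4 kHz, 137.2 kHz.

102.4 kHz, 137.2 kHz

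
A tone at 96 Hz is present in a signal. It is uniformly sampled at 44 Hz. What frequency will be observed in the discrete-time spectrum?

96 Hz mod fs = 8 Hz.
8 Hz ≤ fs/2 = 22 Hz, appears at 8 Hz.

8 Hz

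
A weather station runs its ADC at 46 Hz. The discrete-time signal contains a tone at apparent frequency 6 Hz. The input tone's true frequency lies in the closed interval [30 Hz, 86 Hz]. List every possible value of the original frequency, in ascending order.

40 Hz, 52 Hz, 86 Hz

Frequencies that alias to 6 Hz are k·fs ± 6 Hz for integer k ≥ 0.
k=0: 6 Hz.
k=1: 40 Hz, 52 Hz.
k=2: 86 Hz, 98 Hz.
k=3: 132 Hz, 144 Hz.
Within [30 Hz, 86 Hz]: 40 Hz, 52 Hz, 86 Hz.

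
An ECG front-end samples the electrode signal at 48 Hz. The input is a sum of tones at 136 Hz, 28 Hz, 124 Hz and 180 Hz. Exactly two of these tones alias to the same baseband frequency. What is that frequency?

20 Hz

fs/2 = 24 Hz.
136 Hz mod fs = 40 Hz.
40 Hz > fs/2 = 24 Hz, folds to fs − 40 Hz = 8 Hz.
28 Hz > fs/2 = 24 Hz, folds to fs − 28 Hz = 20 Hz.
124 Hz mod fs = 28 Hz.
28 Hz > fs/2 = 24 Hz, folds to fs − 28 Hz = 20 Hz.
180 Hz mod fs = 36 Hz.
36 Hz > fs/2 = 24 Hz, folds to fs − 36 Hz = 12 Hz.
28 Hz and 124 Hz both map to 20 Hz.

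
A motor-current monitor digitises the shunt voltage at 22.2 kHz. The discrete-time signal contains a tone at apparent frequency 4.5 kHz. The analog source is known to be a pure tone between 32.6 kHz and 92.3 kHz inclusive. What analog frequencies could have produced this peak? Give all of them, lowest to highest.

39.9 kHz, 48.9 kHz, 62.1 kHz, 71.1 kHz, 84.3 kHz

Frequencies that alias to 4.5 kHz are k·fs ± 4.5 kHz for integer k ≥ 0.
k=0: 4.5 kHz.
k=1: 17.7 kHz, 26.7 kHz.
k=2: 39.9 kHz, 48.9 kHz.
k=3: 62.1 kHz, 71.1 kHz.
k=4: 84.3 kHz, 93.3 kHz.
k=5: 106.5 kHz, 115.5 kHz.
Within [32.6 kHz, 92.3 kHz]: 39.9 kHz, 48.9 kHz, 62.1 kHz, 71.1 kHz, 84.3 kHz.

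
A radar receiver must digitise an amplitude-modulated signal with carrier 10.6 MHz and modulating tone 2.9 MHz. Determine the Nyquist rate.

27 MHz

AM sidebands sit at fc ± fm = 7.7 MHz and 13.5 MHz.
Highest-frequency component: 13.5 MHz.
Nyquist rate = 2 × 13.5 MHz = 27 MHz.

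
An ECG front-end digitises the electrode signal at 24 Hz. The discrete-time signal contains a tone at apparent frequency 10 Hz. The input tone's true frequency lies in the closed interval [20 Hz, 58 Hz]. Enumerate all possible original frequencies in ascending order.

34 Hz, 38 Hz, 58 Hz

Frequencies that alias to 10 Hz are k·fs ± 10 Hz for integer k ≥ 0.
k=0: 10 Hz.
k=1: 14 Hz, 34 Hz.
k=2: 38 Hz, 58 Hz.
k=3: 62 Hz, 82 Hz.
Within [20 Hz, 58 Hz]: 34 Hz, 38 Hz, 58 Hz.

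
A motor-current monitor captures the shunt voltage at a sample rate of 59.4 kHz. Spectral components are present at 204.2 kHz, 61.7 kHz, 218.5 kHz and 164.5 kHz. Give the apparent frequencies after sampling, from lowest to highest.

2.3 kHz, 13.7 kHz, 19.1 kHz, 26 kHz

fs/2 = 29.7 kHz.
204.2 kHz mod fs = 26 kHz.
26 kHz ≤ fs/2 = 29.7 kHz, appears at 26 kHz.
61.7 kHz mod fs = 2.3 kHz.
2.3 kHz ≤ fs/2 = 29.7 kHz, appears at 2.3 kHz.
218.5 kHz mod fs = 40.3 kHz.
40.3 kHz > fs/2 = 29.7 kHz, folds to fs − 40.3 kHz = 19.1 kHz.
164.5 kHz mod fs = 45.7 kHz.
45.7 kHz > fs/2 = 29.7 kHz, folds to fs − 45.7 kHz = 13.7 kHz.
Distinct values: {2.3 kHz, 13.7 kHz, 19.1 kHz, 26 kHz}.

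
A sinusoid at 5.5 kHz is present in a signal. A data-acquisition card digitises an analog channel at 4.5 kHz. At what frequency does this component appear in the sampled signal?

1 kHz

5.5 kHz mod fs = 1 kHz.
1 kHz ≤ fs/2 = 2.25 kHz, appears at 1 kHz.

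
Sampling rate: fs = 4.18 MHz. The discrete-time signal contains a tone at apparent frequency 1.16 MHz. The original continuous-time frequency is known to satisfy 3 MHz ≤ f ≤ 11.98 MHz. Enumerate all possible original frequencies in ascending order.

Frequencies that alias to 1.16 MHz are k·fs ± 1.16 MHz for integer k ≥ 0.
k=0: 1.16 MHz.
k=1: 3.02 MHz, 5.34 MHz.
k=2: 7.2 MHz, 9.52 MHz.
k=3: 11.38 MHz, 13.7 MHz.
k=4: 15.56 MHz, 17.88 MHz.
Within [3 MHz, 11.98 MHz]: 3.02 MHz, 5.34 MHz, 7.2 MHz, 9.52 MHz, 11.38 MHz.

3.02 MHz, 5.34 MHz, 7.2 MHz, 9.52 MHz, 11.38 MHz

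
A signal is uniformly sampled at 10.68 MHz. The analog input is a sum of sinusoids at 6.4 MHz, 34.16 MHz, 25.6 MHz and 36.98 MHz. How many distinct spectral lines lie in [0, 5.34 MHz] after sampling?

4

fs/2 = 5.34 MHz.
6.4 MHz > fs/2 = 5.34 MHz, folds to fs − 6.4 MHz = 4.28 MHz.
34.16 MHz mod fs = 2.12 MHz.
2.12 MHz ≤ fs/2 = 5.34 MHz, appears at 2.12 MHz.
25.6 MHz mod fs = 4.24 MHz.
4.24 MHz ≤ fs/2 = 5.34 MHz, appears at 4.24 MHz.
36.98 MHz mod fs = 4.94 MHz.
4.94 MHz ≤ fs/2 = 5.34 MHz, appears at 4.94 MHz.
Distinct values: {2.12 MHz, 4.24 MHz, 4.28 MHz, 4.94 MHz} → 4.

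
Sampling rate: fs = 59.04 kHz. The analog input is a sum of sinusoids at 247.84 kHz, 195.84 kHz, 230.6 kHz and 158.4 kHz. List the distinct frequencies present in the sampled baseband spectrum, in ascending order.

5.56 kHz, 11.68 kHz, 18.72 kHz

fs/2 = 29.52 kHz.
247.84 kHz mod fs = 11.68 kHz.
11.68 kHz ≤ fs/2 = 29.52 kHz, appears at 11.68 kHz.
195.84 kHz mod fs = 18.72 kHz.
18.72 kHz ≤ fs/2 = 29.52 kHz, appears at 18.72 kHz.
230.6 kHz mod fs = 53.48 kHz.
53.48 kHz > fs/2 = 29.52 kHz, folds to fs − 53.48 kHz = 5.56 kHz.
158.4 kHz mod fs = 40.32 kHz.
40.32 kHz > fs/2 = 29.52 kHz, folds to fs − 40.32 kHz = 18.72 kHz.
Distinct values: {5.56 kHz, 11.68 kHz, 18.72 kHz}.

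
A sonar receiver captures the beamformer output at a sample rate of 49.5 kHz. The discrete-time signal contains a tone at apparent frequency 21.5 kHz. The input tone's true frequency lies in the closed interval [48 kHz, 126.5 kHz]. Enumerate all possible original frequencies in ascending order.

71 kHz, 77.5 kHz, 120.5 kHz

Frequencies that alias to 21.5 kHz are k·fs ± 21.5 kHz for integer k ≥ 0.
k=0: 21.5 kHz.
k=1: 28 kHz, 71 kHz.
k=2: 77.5 kHz, 120.5 kHz.
k=3: 127 kHz, 170 kHz.
Within [48 kHz, 126.5 kHz]: 71 kHz, 77.5 kHz, 120.5 kHz.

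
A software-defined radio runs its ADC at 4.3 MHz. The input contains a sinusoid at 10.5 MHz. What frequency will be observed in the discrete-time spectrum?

10.5 MHz mod fs = 1.9 MHz.
1.9 MHz ≤ fs/2 = 2.15 MHz, appears at 1.9 MHz.

1.9 MHz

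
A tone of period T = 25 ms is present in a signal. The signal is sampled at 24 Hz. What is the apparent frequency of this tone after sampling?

8 Hz

T = 25 ms → f = 1/T = 40 Hz.
40 Hz mod fs = 16 Hz.
16 Hz > fs/2 = 12 Hz, folds to fs − 16 Hz = 8 Hz.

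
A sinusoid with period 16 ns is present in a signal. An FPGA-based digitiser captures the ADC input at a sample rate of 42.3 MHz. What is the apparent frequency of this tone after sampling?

20.2 MHz

T = 16 ns → f = 1/T = 62.5 MHz.
62.5 MHz mod fs = 20.2 MHz.
20.2 MHz ≤ fs/2 = 21.15 MHz, appears at 20.2 MHz.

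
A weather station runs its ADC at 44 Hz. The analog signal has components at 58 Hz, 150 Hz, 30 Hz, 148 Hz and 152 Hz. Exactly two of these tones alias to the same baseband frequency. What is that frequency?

fs/2 = 22 Hz.
58 Hz mod fs = 14 Hz.
14 Hz ≤ fs/2 = 22 Hz, appears at 14 Hz.
150 Hz mod fs = 18 Hz.
18 Hz ≤ fs/2 = 22 Hz, appears at 18 Hz.
30 Hz > fs/2 = 22 Hz, folds to fs − 30 Hz = 14 Hz.
148 Hz mod fs = 16 Hz.
16 Hz ≤ fs/2 = 22 Hz, appears at 16 Hz.
152 Hz mod fs = 20 Hz.
20 Hz ≤ fs/2 = 22 Hz, appears at 20 Hz.
30 Hz and 58 Hz both map to 14 Hz.

14 Hz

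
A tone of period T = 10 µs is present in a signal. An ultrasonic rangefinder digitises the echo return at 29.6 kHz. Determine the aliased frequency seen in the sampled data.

11.2 kHz

T = 10 µs → f = 1/T = 100 kHz.
100 kHz mod fs = 11.2 kHz.
11.2 kHz ≤ fs/2 = 14.8 kHz, appears at 11.2 kHz.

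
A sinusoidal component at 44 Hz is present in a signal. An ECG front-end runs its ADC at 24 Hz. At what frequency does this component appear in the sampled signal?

4 Hz

44 Hz mod fs = 20 Hz.
20 Hz > fs/2 = 12 Hz, folds to fs − 20 Hz = 4 Hz.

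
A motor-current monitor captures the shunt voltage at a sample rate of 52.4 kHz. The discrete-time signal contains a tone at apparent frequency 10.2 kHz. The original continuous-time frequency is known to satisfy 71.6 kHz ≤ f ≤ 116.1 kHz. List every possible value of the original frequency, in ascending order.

94.6 kHz, 115 kHz

Frequencies that alias to 10.2 kHz are k·fs ± 10.2 kHz for integer k ≥ 0.
k=0: 10.2 kHz.
k=1: 42.2 kHz, 62.6 kHz.
k=2: 94.6 kHz, 115 kHz.
k=3: 147 kHz, 167.4 kHz.
Within [71.6 kHz, 116.1 kHz]: 94.6 kHz, 115 kHz.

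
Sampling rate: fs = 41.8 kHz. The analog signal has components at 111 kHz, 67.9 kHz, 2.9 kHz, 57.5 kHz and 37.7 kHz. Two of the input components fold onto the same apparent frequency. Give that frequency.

fs/2 = 20.9 kHz.
111 kHz mod fs = 27.4 kHz.
27.4 kHz > fs/2 = 20.9 kHz, folds to fs − 27.4 kHz = 14.4 kHz.
67.9 kHz mod fs = 26.1 kHz.
26.1 kHz > fs/2 = 20.9 kHz, folds to fs − 26.1 kHz = 15.7 kHz.
2.9 kHz ≤ fs/2 = 20.9 kHz, passes unchanged.
57.5 kHz mod fs = 15.7 kHz.
15.7 kHz ≤ fs/2 = 20.9 kHz, appears at 15.7 kHz.
37.7 kHz > fs/2 = 20.9 kHz, folds to fs − 37.7 kHz = 4.1 kHz.
57.5 kHz and 67.9 kHz both map to 15.7 kHz.

15.7 kHz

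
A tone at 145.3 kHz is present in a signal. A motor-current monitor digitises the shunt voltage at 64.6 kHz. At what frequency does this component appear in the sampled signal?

16.1 kHz

145.3 kHz mod fs = 16.1 kHz.
16.1 kHz ≤ fs/2 = 32.3 kHz, appears at 16.1 kHz.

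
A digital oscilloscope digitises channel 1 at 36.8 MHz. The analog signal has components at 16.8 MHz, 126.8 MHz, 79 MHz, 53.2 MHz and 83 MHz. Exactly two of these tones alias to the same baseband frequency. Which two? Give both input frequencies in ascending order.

53.2 MHz, 126.8 MHz

fs/2 = 18.4 MHz.
16.8 MHz ≤ fs/2 = 18.4 MHz, passes unchanged.
126.8 MHz mod fs = 16.4 MHz.
16.4 MHz ≤ fs/2 = 18.4 MHz, appears at 16.4 MHz.
79 MHz mod fs = 5.4 MHz.
5.4 MHz ≤ fs/2 = 18.4 MHz, appears at 5.4 MHz.
53.2 MHz mod fs = 16.4 MHz.
16.4 MHz ≤ fs/2 = 18.4 MHz, appears at 16.4 MHz.
83 MHz mod fs = 9.4 MHz.
9.4 MHz ≤ fs/2 = 18.4 MHz, appears at 9.4 MHz.
53.2 MHz and 126.8 MHz both map to 16.4 MHz.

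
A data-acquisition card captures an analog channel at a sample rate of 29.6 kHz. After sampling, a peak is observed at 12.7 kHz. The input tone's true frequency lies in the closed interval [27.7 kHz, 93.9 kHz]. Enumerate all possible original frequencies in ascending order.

Frequencies that alias to 12.7 kHz are k·fs ± 12.7 kHz for integer k ≥ 0.
k=0: 12.7 kHz.
k=1: 16.9 kHz, 42.3 kHz.
k=2: 46.5 kHz, 71.9 kHz.
k=3: 76.1 kHz, 101.5 kHz.
k=4: 105.7 kHz, 131.1 kHz.
Within [27.7 kHz, 93.9 kHz]: 42.3 kHz, 46.5 kHz, 71.9 kHz, 76.1 kHz.

42.3 kHz, 46.5 kHz, 71.9 kHz, 76.1 kHz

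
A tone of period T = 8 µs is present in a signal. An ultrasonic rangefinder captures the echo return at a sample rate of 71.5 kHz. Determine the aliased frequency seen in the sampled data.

18 kHz

T = 8 µs → f = 1/T = 125 kHz.
125 kHz mod fs = 53.5 kHz.
53.5 kHz > fs/2 = 35.75 kHz, folds to fs − 53.5 kHz = 18 kHz.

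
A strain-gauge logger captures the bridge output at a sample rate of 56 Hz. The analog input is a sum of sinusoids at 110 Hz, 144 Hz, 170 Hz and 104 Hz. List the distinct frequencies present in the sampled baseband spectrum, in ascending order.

fs/2 = 28 Hz.
110 Hz mod fs = 54 Hz.
54 Hz > fs/2 = 28 Hz, folds to fs − 54 Hz = 2 Hz.
144 Hz mod fs = 32 Hz.
32 Hz > fs/2 = 28 Hz, folds to fs − 32 Hz = 24 Hz.
170 Hz mod fs = 2 Hz.
2 Hz ≤ fs/2 = 28 Hz, appears at 2 Hz.
104 Hz mod fs = 48 Hz.
48 Hz > fs/2 = 28 Hz, folds to fs − 48 Hz = 8 Hz.
Distinct values: {2 Hz, 8 Hz, 24 Hz}.

2 Hz, 8 Hz, 24 Hz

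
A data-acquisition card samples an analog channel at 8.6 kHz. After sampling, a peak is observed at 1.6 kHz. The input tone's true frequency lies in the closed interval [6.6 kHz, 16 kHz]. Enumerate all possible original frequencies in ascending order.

Frequencies that alias to 1.6 kHz are k·fs ± 1.6 kHz for integer k ≥ 0.
k=0: 1.6 kHz.
k=1: 7 kHz, 10.2 kHz.
k=2: 15.6 kHz, 18.8 kHz.
k=3: 24.2 kHz, 27.4 kHz.
Within [6.6 kHz, 16 kHz]: 7 kHz, 10.2 kHz, 15.6 kHz.

7 kHz, 10.2 kHz, 15.6 kHz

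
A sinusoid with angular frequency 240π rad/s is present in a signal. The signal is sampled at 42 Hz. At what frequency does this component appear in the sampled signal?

ω = 240π rad/s → f = ω/(2π) = 120 Hz.
120 Hz mod fs = 36 Hz.
36 Hz > fs/2 = 21 Hz, folds to fs − 36 Hz = 6 Hz.

6 Hz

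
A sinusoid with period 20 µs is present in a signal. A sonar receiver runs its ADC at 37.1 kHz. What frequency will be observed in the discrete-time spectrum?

12.9 kHz

T = 20 µs → f = 1/T = 50 kHz.
50 kHz mod fs = 12.9 kHz.
12.9 kHz ≤ fs/2 = 18.55 kHz, appears at 12.9 kHz.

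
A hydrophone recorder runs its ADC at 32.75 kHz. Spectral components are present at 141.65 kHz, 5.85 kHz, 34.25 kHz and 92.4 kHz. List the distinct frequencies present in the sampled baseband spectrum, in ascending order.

1.5 kHz, 5.85 kHz, 10.65 kHz

fs/2 = 16.375 kHz.
141.65 kHz mod fs = 10.65 kHz.
10.65 kHz ≤ fs/2 = 16.375 kHz, appears at 10.65 kHz.
5.85 kHz ≤ fs/2 = 16.375 kHz, passes unchanged.
34.25 kHz mod fs = 1.5 kHz.
1.5 kHz ≤ fs/2 = 16.375 kHz, appears at 1.5 kHz.
92.4 kHz mod fs = 26.9 kHz.
26.9 kHz > fs/2 = 16.375 kHz, folds to fs − 26.9 kHz = 5.85 kHz.
Distinct values: {1.5 kHz, 5.85 kHz, 10.65 kHz}.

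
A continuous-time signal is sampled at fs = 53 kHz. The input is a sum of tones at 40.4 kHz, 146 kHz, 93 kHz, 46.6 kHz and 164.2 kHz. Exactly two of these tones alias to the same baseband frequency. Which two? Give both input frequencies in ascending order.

fs/2 = 26.5 kHz.
40.4 kHz > fs/2 = 26.5 kHz, folds to fs − 40.4 kHz = 12.6 kHz.
146 kHz mod fs = 40 kHz.
40 kHz > fs/2 = 26.5 kHz, folds to fs − 40 kHz = 13 kHz.
93 kHz mod fs = 40 kHz.
40 kHz > fs/2 = 26.5 kHz, folds to fs − 40 kHz = 13 kHz.
46.6 kHz > fs/2 = 26.5 kHz, folds to fs − 46.6 kHz = 6.4 kHz.
164.2 kHz mod fs = 5.2 kHz.
5.2 kHz ≤ fs/2 = 26.5 kHz, appears at 5.2 kHz.
93 kHz and 146 kHz both map to 13 kHz.

93 kHz, 146 kHz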